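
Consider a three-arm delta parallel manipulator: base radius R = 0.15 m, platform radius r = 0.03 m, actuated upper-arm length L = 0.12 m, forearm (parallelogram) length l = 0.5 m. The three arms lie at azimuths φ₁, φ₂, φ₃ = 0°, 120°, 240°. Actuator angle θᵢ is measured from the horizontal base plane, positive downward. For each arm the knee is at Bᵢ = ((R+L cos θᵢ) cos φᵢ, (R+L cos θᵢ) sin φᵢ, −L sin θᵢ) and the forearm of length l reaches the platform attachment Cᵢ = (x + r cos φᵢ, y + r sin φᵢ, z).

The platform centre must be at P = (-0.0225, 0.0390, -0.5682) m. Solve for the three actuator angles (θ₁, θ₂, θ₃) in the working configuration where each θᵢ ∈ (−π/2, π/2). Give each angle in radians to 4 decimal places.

φ1=0.0° → target in arm frame (-0.0225, 0.0390)
  e−x'=0.1425;  (l²−L²−(e−x')²−y'²−z²)/2L = -0.4545
  θ1 = atan2(B,A) + arccos(C/0.5858) = 1.1338
φ2=120.0° → target in arm frame (0.0450, 0.0000)
  A cos θ + B sin θ = C:  0.0750·cos θ + -0.5682·sin θ = -0.3870
  √(A²+B²)=0.5731;  θ2 = -1.4396+2.3120 ≈ 0.8724
rotate P by −φ3: (-0.0225, -0.0390, -0.5682)
  A cos θ + B sin θ = C:  0.1425·cos θ + -0.5682·sin θ = -0.4545
  γ=atan2(-0.5682,0.1425)=-1.3250;  ψ=arccos(-0.7759)=2.4589;  θ3=γ+ψ≈1.1339

θ₁ = 1.1338, θ₂ = 0.8724, θ₃ = 1.1339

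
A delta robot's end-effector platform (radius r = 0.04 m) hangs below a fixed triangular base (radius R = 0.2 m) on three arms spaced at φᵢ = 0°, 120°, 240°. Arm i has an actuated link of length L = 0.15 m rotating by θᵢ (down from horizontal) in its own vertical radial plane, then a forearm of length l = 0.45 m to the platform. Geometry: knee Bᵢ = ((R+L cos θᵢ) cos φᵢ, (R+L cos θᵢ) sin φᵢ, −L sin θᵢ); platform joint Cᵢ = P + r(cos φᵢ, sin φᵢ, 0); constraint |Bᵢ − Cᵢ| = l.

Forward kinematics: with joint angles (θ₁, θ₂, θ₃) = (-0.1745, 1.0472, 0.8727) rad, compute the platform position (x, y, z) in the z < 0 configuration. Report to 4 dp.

arm 1 at φ=0.0°: (R−r)+L cos θ1 = 0.3077;  centre 1 = (0.3077, 0.0000, 0.0260)
arm 2 at φ=120.0°: (R−r)+L cos θ2 = 0.2350;  centre 2 = (-0.1175, 0.2035, -0.1299)
centre 3 = (0.2564·cos240.0°, 0.2564·sin240.0°, -0.1149) = (-0.1282, -0.2221, -0.1149)
|centre ₂|²−|centre ₁|² = -0.0233;  |centre ₃|²−|centre ₁|² = -0.0164
linear system: -0.8504x+0.4070y = -0.0233−-0.3119z; -0.8719x+-0.4441y = -0.0164−-0.2819z
Cramer: x(z) = 0.0232-0.3457z;  y(z) = -0.0086+0.0439z
into |P−centre ₁|² = l²: 1.1214z² + 0.1439z + -0.1208 = 0;  Δ = 0.5626;  z = -0.3986 or 0.2703 → z<0 root = -0.3986
x = 0.1610, y = -0.0261

(0.1610, -0.0261, -0.3986)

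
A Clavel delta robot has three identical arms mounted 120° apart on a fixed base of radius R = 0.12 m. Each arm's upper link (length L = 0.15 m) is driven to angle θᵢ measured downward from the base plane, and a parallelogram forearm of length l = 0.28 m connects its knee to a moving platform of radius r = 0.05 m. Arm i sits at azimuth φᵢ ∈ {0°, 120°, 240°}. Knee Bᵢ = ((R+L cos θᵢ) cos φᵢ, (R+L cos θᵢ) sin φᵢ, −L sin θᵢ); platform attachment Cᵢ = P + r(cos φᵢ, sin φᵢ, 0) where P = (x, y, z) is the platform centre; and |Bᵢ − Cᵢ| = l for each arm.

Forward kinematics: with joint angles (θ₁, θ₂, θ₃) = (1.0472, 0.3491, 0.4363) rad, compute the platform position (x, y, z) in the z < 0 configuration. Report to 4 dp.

φ1=0.0°: virtual centre (0.1450, 0.0000, -0.1299), radius l
arm 2 at φ=120.0°: (R−r)+L cos θ2 = 0.2110;  centre 2 = (-0.1055, 0.1827, -0.0513)
centre 3 = (0.2059·cos240.0°, 0.2059·sin240.0°, -0.0634) = (-0.1030, -0.1784, -0.0634)
subtract pairs → two planes through P
[-0.5010 0.3654 0.1572]·P = 0.0092;  [-0.4959 -0.3567 0.1330]·P = 0.0085
det = 0.3599;  x = -0.0178+0.2909z,  y = 0.0008+-0.0314z
sphere 1 gives Az²+Bz+C=0 with A=1.0856, B=0.1650, C=-0.0350;  B²−4AC=0.1793;  roots -0.2710, 0.1190;  negative root z = -0.2710
x = -0.0966, y = 0.0094

(-0.0966, 0.0094, -0.2710)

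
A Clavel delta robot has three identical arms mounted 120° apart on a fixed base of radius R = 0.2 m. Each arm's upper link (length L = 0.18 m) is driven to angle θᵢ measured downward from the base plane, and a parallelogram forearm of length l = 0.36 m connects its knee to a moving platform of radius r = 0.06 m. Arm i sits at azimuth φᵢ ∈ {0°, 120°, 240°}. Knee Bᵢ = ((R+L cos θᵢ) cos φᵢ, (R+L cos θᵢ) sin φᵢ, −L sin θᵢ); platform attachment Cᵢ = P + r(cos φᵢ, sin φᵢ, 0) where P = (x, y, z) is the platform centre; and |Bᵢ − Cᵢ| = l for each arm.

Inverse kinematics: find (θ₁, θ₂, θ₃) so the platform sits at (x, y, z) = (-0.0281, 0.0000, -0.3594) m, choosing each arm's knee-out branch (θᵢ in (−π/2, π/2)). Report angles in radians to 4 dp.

θ₁ = 0.8727, θ₂ = 0.6981, θ₃ = 0.6981

φ1=0.0° → target in arm frame (-0.0281, 0.0000)
  A cos θ + B sin θ = C:  0.1681·cos θ + -0.3594·sin θ = -0.1673
  γ=atan2(-0.3594,0.1681)=-1.1333;  ψ=arccos(-0.4216)=2.0061;  θ1=γ+ψ≈0.8727
arm 2 (φ=120.0°): x'=0.0140, y'=0.0243
  A=0.1260, B=-0.3594, C=(l²−L²−A²−y'²−z²)/(2L)=-0.1345
  γ=atan2(-0.3594,0.1260)=-1.2337;  ψ=arccos(-0.3532)=1.9318;  θ2=γ+ψ≈0.6981
φ3=240.0° → target in arm frame (0.0141, -0.0243)
  A cos θ + B sin θ = C:  0.1260·cos θ + -0.3594·sin θ = -0.1345
  γ=atan2(-0.3594,0.1260)=-1.2337;  ψ=arccos(-0.3532)=1.9318;  θ3=γ+ψ≈0.6981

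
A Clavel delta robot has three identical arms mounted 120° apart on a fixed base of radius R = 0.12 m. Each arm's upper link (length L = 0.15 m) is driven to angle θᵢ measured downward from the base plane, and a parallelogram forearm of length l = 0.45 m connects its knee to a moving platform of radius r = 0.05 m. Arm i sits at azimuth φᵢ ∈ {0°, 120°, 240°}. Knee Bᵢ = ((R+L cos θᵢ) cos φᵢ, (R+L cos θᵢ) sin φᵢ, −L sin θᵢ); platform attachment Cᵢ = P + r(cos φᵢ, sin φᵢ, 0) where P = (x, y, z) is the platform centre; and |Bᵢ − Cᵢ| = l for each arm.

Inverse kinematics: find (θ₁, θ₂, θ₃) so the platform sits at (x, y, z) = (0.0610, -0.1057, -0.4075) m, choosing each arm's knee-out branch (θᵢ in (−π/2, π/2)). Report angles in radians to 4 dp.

rotate P by −φ1: (0.0610, -0.1057, -0.4075)
  e−x'=0.0090;  (l²−L²−(e−x')²−y'²−z²)/2L = 0.0090
  √(A²+B²)=0.4076;  θ1 = -1.5487+1.5488 ≈ 0.0001
arm 2 (φ=120.0°): x'=-0.1220, y'=0.0000
  e−x'=0.1920;  (l²−L²−(e−x')²−y'²−z²)/2L = -0.0765
  γ=atan2(-0.4075,0.1920)=-1.1304;  ψ=arccos(-0.1697)=1.7413;  θ2=γ+ψ≈0.6109
rotate P by −φ3: (0.0610, 0.1057, -0.4075)
  A cos θ + B sin θ = C:  0.0090·cos θ + -0.4075·sin θ = 0.0090
  θ3 = atan2(B,A) + arccos(C/0.4076) = -0.0001

θ₁ = 0.0001, θ₂ = 0.6109, θ₃ = -0.0001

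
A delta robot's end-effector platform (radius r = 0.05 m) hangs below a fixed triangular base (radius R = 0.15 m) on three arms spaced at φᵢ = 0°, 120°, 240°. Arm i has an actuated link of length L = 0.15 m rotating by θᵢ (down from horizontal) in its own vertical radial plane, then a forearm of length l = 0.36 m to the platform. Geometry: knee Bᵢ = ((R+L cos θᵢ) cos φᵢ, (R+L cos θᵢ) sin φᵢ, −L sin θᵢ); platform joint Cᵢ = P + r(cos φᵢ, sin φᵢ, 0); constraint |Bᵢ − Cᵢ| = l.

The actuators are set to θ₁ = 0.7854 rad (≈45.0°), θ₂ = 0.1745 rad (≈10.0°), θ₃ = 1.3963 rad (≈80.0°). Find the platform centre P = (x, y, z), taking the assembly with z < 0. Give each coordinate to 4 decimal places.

(0.0142, 0.1741, -0.3560)

φ1=0.0°: virtual centre (0.2061, 0.0000, -0.1061), radius l
arm 2 at φ=120.0°: e+L cos θ2 = 0.2477;  S2 = (-0.1239, 0.2145, -0.0260)
φ3=240.0°: virtual centre (-0.0630, -0.1092, -0.1477), radius l
eliminate P² terms by subtracting sphere 1 from 2 and 3
linear system: -0.6599x+0.4291y = 0.0083−0.1600z; -0.5382x+-0.2183y = -0.0160−-0.0833z
Cramer: x(z) = 0.0135-0.0022z;  y(z) = 0.0401-0.3763z
sphere 1 gives Az²+Bz+C=0 with A=1.1416, B=0.1828, C=-0.0796;  B²−4AC=0.3971;  roots -0.3560, 0.1959;  negative root z = -0.3560
x = 0.0142, y = 0.1741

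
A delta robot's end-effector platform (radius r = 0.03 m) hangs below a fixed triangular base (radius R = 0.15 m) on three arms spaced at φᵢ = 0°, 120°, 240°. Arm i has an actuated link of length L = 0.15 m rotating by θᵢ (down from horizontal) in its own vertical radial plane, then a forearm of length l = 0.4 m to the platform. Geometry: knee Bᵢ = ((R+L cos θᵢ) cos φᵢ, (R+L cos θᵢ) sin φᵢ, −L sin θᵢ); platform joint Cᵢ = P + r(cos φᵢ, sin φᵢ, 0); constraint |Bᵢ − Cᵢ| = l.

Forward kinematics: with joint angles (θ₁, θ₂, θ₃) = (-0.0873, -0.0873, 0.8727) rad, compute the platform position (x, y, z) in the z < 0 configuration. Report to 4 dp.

(0.0659, 0.1141, -0.3118)

φ1=0.0°: virtual centre (0.2694, 0.0000, 0.0131), radius l
φ2=120.0°: virtual centre (-0.1347, 0.2333, 0.0131), radius l
φ3=240.0°: virtual centre (-0.1082, -0.1874, -0.1149), radius l
eliminate P² terms by subtracting sphere 1 from 2 and 3
plane₁₂: -0.8083x+0.4667y+0.0000z = 0.0000
det = 0.6554;  x = 0.0091+-0.1823z,  y = 0.0157+-0.3157z
into |P−S₁|² = l²: 1.1329z² + 0.0588z + -0.0918 = 0;  Δ = 0.4194;  z = -0.3118 or 0.2599 → z<0 root = -0.3118
x = 0.0659, y = 0.1141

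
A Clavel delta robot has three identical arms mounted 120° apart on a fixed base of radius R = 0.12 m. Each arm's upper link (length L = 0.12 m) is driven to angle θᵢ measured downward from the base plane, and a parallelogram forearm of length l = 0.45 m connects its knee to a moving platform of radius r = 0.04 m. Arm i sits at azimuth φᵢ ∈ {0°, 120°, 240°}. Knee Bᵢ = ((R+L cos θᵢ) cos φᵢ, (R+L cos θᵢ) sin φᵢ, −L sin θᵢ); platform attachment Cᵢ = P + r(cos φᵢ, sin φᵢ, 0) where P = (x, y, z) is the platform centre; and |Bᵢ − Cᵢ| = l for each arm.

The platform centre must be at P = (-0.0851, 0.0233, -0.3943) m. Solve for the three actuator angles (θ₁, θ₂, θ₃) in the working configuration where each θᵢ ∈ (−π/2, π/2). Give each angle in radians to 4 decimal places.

θ₁ = 0.3495, θ₂ = -0.2616, θ₃ = -0.0872

φ1=0.0° → target in arm frame (-0.0851, 0.0233)
  A=0.1651, B=-0.3943, C=(l²−L²−A²−y'²−z²)/(2L)=0.0201
  θ1 = atan2(B,A) + arccos(C/0.4275) = 0.3495
φ2=120.0° → target in arm frame (0.0627, 0.0620)
  e−x'=0.0173;  (l²−L²−(e−x')²−y'²−z²)/2L = 0.1187
  θ2 = atan2(B,A) + arccos(C/0.3947) = -0.2616
φ3=240.0° → target in arm frame (0.0224, -0.0853)
  A=0.0576, B=-0.3943, C=(l²−L²−A²−y'²−z²)/(2L)=0.0918
  θ3 = atan2(B,A) + arccos(C/0.3985) = -0.0872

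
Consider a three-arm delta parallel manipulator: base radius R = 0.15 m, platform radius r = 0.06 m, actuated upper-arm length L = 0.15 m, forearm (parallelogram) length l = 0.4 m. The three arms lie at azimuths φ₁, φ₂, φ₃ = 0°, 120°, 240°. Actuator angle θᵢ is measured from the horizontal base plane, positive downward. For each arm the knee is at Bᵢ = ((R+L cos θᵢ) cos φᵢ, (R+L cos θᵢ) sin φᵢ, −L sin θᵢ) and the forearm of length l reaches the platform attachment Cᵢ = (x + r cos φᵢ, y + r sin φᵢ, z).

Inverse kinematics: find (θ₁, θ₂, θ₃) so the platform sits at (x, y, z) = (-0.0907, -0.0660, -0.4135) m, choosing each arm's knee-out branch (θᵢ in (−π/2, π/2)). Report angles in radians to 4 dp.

arm 1 (φ=0.0°): x'=-0.0907, y'=-0.0660
  A=0.1807, B=-0.4135, C=(l²−L²−A²−y'²−z²)/(2L)=-0.2350
  γ=atan2(-0.4135,0.1807)=-1.1588;  ψ=arccos(-0.5207)=2.1185;  θ1=γ+ψ≈0.9597
φ2=120.0° → target in arm frame (-0.0118, 0.1115)
  A cos θ + B sin θ = C:  0.1018·cos θ + -0.4135·sin θ = -0.1876
  θ2 = atan2(B,A) + arccos(C/0.4258) = 0.6977
φ3=240.0° → target in arm frame (0.1025, -0.0455)
  A cos θ + B sin θ = C:  -0.0125·cos θ + -0.4135·sin θ = -0.1190
  γ=atan2(-0.4135,-0.0125)=-1.6010;  ψ=arccos(-0.2878)=1.8627;  θ3=γ+ψ≈0.2617

θ₁ = 0.9597, θ₂ = 0.6977, θ₃ = 0.2617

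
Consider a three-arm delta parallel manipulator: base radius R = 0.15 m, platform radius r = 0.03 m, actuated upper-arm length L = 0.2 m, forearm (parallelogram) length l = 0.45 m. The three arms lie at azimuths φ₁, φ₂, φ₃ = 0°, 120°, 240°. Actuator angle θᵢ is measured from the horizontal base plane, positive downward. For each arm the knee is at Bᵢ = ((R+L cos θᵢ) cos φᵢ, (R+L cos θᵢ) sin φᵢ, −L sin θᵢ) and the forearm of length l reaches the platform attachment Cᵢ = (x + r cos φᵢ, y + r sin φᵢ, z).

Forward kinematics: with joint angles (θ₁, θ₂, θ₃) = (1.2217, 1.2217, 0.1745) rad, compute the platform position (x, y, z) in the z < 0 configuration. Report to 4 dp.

centre 1 = (0.1884·cos0.0°, 0.1884·sin0.0°, -0.1879) = (0.1884, 0.0000, -0.1879)
arm 2 at φ=120.0°: ρ2 = 0.1884;  centre 2 = (-0.0942, 0.1632, -0.1879)
centre 3 = (0.3170·cos240.0°, 0.3170·sin240.0°, -0.0347) = (-0.1585, -0.2745, -0.0347)
|centre ₂|²−|centre ₁|² = 0.0000;  |centre ₃|²−|centre ₁|² = 0.0309
linear system: -0.5652x+0.3263y = 0.0000−0.0000z; -0.6938x+-0.5490y = 0.0309−0.3064z
det = 0.5367;  x = -0.0188+0.1863z,  y = -0.0325+0.3227z
into |P−centre ₁|² = l²: 1.1389z² + 0.2777z + -0.1232 = 0;  Δ = 0.6384;  z = -0.4727 or 0.2289 → z<0 root = -0.4727
x = -0.1068, y = -0.1850

(-0.1068, -0.1850, -0.4727)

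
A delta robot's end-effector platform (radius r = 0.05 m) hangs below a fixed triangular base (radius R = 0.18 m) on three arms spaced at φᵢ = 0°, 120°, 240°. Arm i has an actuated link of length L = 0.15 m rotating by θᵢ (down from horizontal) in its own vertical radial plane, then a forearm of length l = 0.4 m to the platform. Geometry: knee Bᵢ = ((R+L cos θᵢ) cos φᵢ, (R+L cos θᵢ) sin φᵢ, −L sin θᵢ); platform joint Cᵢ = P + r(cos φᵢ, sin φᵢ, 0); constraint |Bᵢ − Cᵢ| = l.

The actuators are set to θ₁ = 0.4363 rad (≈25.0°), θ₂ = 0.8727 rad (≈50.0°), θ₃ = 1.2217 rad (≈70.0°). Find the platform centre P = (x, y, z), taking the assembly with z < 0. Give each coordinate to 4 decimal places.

(0.0990, 0.0541, -0.4228)

φ1=0.0°: virtual centre (0.2659, 0.0000, -0.0634), radius l
φ2=120.0°: virtual centre (-0.1132, 0.1961, -0.1149), radius l
φ3=240.0°: virtual centre (-0.0907, -0.1570, -0.1410), radius l
|O₂|²−|O₁|² = -0.0103;  |O₃|²−|O₁|² = -0.0220
plane₁₂: -0.7583x+0.3922y+-0.1030z = -0.0103
det = 0.5178;  x = 0.0229+-0.1800z,  y = 0.0181+-0.0852z
quadratic in z: (1.0397)z²+(0.2112)z+(-0.0966)=0, √Δ=0.6680 → z ∈ {-0.4228, 0.2197}; z = -0.4228 (taking z<0)
x = 0.0990, y = 0.0541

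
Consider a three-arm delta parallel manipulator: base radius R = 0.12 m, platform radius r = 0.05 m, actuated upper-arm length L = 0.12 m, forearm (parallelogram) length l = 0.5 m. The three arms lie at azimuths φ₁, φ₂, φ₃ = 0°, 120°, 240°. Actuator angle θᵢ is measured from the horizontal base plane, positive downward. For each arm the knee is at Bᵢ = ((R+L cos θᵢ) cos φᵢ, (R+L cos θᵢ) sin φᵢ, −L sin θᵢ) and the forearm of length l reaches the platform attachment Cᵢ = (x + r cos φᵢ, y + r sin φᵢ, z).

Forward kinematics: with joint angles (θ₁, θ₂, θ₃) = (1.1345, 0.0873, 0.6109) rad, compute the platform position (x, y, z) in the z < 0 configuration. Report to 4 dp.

(-0.1791, 0.0925, -0.4981)

S1 = (0.1207·cos0.0°, 0.1207·sin0.0°, -0.1088) = (0.1207, 0.0000, -0.1088)
arm 2 at φ=120.0°: (R−r)+L cos θ2 = 0.1895;  S2 = (-0.0948, 0.1641, -0.0105)
arm 3 at φ=240.0°: (R−r)+L cos θ3 = 0.1683;  S3 = (-0.0841, -0.1457, -0.0688)
|S₂|²−|S₁|² = 0.0096;  |S₃|²−|S₁|² = 0.0067
linear system: -0.4310x+0.3283y = 0.0096−0.1966z; -0.4097x+-0.2915y = 0.0067−0.0799z
det = 0.2601;  x = -0.0192+0.3211z,  y = 0.0041+-0.1773z
quadratic in z: (1.1345)z²+(0.1262)z+(-0.2186)=0, √Δ=1.0039 → z ∈ {-0.4981, 0.3868}; z = -0.4981 (taking z<0)
x = -0.1791, y = 0.0925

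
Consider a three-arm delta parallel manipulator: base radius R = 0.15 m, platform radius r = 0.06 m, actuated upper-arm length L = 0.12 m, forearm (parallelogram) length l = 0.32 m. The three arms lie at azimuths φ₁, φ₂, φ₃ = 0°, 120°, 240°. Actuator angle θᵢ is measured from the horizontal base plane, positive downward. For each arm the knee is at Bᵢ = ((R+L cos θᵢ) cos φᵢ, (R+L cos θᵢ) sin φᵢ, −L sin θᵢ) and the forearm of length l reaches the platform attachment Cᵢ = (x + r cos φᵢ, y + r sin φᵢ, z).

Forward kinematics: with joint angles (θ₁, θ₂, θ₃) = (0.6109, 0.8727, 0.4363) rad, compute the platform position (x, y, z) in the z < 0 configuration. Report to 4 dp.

S1 = (0.1883·cos0.0°, 0.1883·sin0.0°, -0.0688) = (0.1883, 0.0000, -0.0688)
φ2=120.0°: virtual centre (-0.0836, 0.1447, -0.0919), radius l
S3 = (0.1988·cos240.0°, 0.1988·sin240.0°, -0.0507) = (-0.0994, -0.1721, -0.0507)
subtract pairs → two planes through P
linear system: -0.5437x+0.2895y = -0.0038−-0.0462z; -0.5754x+-0.3443y = 0.0019−0.0362z
det = 0.3537;  x = 0.0022+-0.0153z,  y = -0.0091+0.1308z
quadratic in z: (1.0174)z²+(0.1410)z+(-0.0629)=0, √Δ=0.5253 → z ∈ {-0.3275, 0.1889}; z = -0.3275 (taking z<0)
x = 0.0072, y = -0.0519

(0.0072, -0.0519, -0.3275)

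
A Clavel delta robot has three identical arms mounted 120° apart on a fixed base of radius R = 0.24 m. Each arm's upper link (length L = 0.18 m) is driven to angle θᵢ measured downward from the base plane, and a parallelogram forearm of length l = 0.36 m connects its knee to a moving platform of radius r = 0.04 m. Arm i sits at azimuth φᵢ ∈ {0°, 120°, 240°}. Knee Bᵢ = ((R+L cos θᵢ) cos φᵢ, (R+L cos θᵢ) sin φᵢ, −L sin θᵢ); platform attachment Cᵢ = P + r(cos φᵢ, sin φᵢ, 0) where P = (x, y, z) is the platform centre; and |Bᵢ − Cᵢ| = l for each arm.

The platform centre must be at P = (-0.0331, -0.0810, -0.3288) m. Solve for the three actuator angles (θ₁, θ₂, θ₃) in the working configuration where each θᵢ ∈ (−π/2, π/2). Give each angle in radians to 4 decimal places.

θ₁ = 1.1344, θ₂ = 1.2217, θ₃ = 0.5238

φ1=0.0° → target in arm frame (-0.0331, -0.0810)
  A=0.2331, B=-0.3288, C=(l²−L²−A²−y'²−z²)/(2L)=-0.1995
  θ1 = atan2(B,A) + arccos(C/0.4030) = 1.1344
arm 2 (φ=120.0°): x'=-0.0536, y'=0.0692
  A cos θ + B sin θ = C:  0.2536·cos θ + -0.3288·sin θ = -0.2222
  γ=atan2(-0.3288,0.2536)=-0.9138;  ψ=arccos(-0.5352)=2.1355;  θ2=γ+ψ≈1.2217
arm 3 (φ=240.0°): x'=0.0867, y'=0.0118
  A=0.1133, B=-0.3288, C=(l²−L²−A²−y'²−z²)/(2L)=-0.0664
  θ3 = atan2(B,A) + arccos(C/0.3478) = 0.5238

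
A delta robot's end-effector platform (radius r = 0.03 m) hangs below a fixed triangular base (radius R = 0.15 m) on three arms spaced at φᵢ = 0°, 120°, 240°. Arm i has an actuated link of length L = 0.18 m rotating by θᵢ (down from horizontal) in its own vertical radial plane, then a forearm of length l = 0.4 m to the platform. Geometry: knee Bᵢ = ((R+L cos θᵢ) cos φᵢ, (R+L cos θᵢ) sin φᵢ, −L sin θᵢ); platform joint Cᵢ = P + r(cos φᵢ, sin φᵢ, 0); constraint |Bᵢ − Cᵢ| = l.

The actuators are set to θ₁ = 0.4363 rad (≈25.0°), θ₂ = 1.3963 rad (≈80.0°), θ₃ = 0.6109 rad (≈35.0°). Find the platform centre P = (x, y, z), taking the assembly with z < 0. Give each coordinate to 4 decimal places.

(0.1084, -0.1391, -0.4079)

φ1=0.0°: virtual centre (0.2831, 0.0000, -0.0761), radius l
arm 2 at φ=120.0°: (R−r)+L cos θ2 = 0.1513;  O2 = (-0.0756, 0.1310, -0.1773)
φ3=240.0°: virtual centre (-0.1337, -0.2316, -0.1032), radius l
|O₂|²−|O₁|² = -0.0317;  |O₃|²−|O₁|² = -0.0038
[-0.7175 0.2620 -0.2024]·P = -0.0317;  [-0.8337 -0.4632 -0.0544]·P = -0.0038
det = 0.5508;  x = 0.0284+-0.1961z,  y = -0.0430+0.2355z
into |P−O₁|² = l²: 1.0939z² + 0.2318z + -0.0875 = 0;  Δ = 0.4365;  z = -0.4079 or 0.1960 → z<0 root = -0.4079
x = 0.1084, y = -0.1391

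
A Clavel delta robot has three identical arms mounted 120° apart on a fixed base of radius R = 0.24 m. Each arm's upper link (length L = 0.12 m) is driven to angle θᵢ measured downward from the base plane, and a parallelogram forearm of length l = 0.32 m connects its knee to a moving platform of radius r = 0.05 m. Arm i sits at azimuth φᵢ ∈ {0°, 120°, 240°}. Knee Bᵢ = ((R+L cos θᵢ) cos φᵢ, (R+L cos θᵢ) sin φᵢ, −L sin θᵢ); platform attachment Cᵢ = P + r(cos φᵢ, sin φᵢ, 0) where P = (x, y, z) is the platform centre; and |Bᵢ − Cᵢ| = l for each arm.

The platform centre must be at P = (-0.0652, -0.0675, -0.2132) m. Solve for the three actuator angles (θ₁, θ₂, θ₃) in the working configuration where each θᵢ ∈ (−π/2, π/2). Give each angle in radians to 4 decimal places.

φ1=0.0° → target in arm frame (-0.0652, -0.0675)
  e−x'=0.2552;  (l²−L²−(e−x')²−y'²−z²)/2L = -0.1131
  √(A²+B²)=0.3325;  θ1 = -0.6960+1.9177 ≈ 1.2218
arm 2 (φ=120.0°): x'=-0.0259, y'=0.0902
  A cos θ + B sin θ = C:  0.2159·cos θ + -0.2132·sin θ = -0.0508
  γ=atan2(-0.2132,0.2159)=-0.7792;  ψ=arccos(-0.1674)=1.7390;  θ2=γ+ψ≈0.9598
φ3=240.0° → target in arm frame (0.0911, -0.0227)
  A cos θ + B sin θ = C:  0.0989·cos θ + -0.2132·sin θ = 0.1343
  γ=atan2(-0.2132,0.0989)=-1.1363;  ψ=arccos(0.5715)=0.9624;  θ3=γ+ψ≈-0.1739

θ₁ = 1.2218, θ₂ = 0.9598, θ₃ = -0.1739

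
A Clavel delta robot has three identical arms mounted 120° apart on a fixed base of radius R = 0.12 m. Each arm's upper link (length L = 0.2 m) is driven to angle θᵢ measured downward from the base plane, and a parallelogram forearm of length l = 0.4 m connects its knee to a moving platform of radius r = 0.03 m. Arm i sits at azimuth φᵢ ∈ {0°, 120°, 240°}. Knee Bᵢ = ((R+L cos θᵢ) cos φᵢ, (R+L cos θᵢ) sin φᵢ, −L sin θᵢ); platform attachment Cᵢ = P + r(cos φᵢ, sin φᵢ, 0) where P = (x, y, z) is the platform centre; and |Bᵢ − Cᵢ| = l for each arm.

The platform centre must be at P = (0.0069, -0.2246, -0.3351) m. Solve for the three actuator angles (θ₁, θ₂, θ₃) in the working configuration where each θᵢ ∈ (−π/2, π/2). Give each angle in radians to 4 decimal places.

θ₁ = 0.6108, θ₂ = 1.2214, θ₃ = -0.1748

arm 1 (φ=0.0°): x'=0.0069, y'=-0.2246
  A=0.0831, B=-0.3351, C=(l²−L²−A²−y'²−z²)/(2L)=-0.1241
  θ1 = atan2(B,A) + arccos(C/0.3453) = 0.6108
arm 2 (φ=120.0°): x'=-0.1980, y'=0.1063
  A=0.2880, B=-0.3351, C=(l²−L²−A²−y'²−z²)/(2L)=-0.2163
  √(A²+B²)=0.4418;  θ2 = -0.8609+2.0824 ≈ 1.2214
φ3=240.0° → target in arm frame (0.1911, 0.1183)
  A=-0.1011, B=-0.3351, C=(l²−L²−A²−y'²−z²)/(2L)=-0.0412
  √(A²+B²)=0.3500;  θ3 = -1.8637+1.6889 ≈ -0.1748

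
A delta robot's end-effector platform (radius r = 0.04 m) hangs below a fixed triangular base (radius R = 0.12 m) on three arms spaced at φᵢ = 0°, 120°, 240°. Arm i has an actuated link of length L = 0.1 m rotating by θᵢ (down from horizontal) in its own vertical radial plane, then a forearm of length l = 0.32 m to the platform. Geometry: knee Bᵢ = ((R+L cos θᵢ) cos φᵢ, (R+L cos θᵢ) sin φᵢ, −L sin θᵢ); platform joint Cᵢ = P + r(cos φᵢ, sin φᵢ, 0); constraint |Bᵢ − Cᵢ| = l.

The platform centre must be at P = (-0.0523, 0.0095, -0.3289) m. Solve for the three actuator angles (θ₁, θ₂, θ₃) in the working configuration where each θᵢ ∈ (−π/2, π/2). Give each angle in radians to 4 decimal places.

arm 1 (φ=0.0°): x'=-0.0523, y'=0.0095
  A cos θ + B sin θ = C:  0.1323·cos θ + -0.3289·sin θ = -0.1668
  γ=atan2(-0.3289,0.1323)=-1.1884;  ψ=arccos(-0.4706)=2.0608;  θ1=γ+ψ≈0.8724
φ2=120.0° → target in arm frame (0.0344, 0.0405)
  A cos θ + B sin θ = C:  0.0456·cos θ + -0.3289·sin θ = -0.0975
  θ2 = atan2(B,A) + arccos(C/0.3320) = 0.4359
rotate P by −φ3: (0.0179, -0.0500, -0.3289)
  A cos θ + B sin θ = C:  0.0621·cos θ + -0.3289·sin θ = -0.1107
  √(A²+B²)=0.3347;  θ3 = -1.3842+1.9078 ≈ 0.5235

θ₁ = 0.8724, θ₂ = 0.4359, θ₃ = 0.5235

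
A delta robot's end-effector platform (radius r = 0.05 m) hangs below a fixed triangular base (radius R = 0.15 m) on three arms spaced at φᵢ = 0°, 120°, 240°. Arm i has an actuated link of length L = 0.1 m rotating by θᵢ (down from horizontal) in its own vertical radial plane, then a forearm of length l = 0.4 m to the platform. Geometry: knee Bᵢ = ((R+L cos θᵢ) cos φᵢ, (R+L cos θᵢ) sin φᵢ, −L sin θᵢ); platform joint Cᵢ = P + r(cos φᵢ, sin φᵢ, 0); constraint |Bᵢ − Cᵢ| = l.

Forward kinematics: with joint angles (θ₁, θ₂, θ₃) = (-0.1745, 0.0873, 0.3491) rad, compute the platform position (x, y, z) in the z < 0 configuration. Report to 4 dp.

centre 1 = (0.1985·cos0.0°, 0.1985·sin0.0°, 0.0174) = (0.1985, 0.0000, 0.0174)
arm 2 at φ=120.0°: ρ2 = 0.1996;  centre 2 = (-0.0998, 0.1729, -0.0087)
arm 3 at φ=240.0°: ρ3 = 0.1940;  centre 3 = (-0.0970, -0.1680, -0.0342)
subtract pairs → two planes through P
[-0.5966 0.3458 -0.0522]·P = 0.0002;  [-0.5909 -0.3360 -0.1031]·P = -0.0009
Cramer: x(z) = 0.0006-0.1314z;  y(z) = 0.0017-0.0759z
sphere 1 gives Az²+Bz+C=0 with A=1.0230, B=0.0170, C=-0.1205;  B²−4AC=0.4935;  roots -0.3517, 0.3350;  negative root z = -0.3517
x = 0.0468, y = 0.0283

(0.0468, 0.0283, -0.3517)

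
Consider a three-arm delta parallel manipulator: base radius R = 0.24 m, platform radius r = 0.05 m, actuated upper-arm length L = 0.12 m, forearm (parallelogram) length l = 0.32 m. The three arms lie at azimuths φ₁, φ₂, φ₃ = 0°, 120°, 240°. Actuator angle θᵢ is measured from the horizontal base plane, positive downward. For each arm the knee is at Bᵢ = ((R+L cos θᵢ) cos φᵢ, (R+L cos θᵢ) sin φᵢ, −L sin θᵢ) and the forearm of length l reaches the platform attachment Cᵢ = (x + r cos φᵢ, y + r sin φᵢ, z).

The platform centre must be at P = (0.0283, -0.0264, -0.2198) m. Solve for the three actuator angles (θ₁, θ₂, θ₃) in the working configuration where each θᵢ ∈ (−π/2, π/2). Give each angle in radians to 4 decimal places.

θ₁ = 0.4369, θ₂ = 0.9601, θ₃ = 0.6106

φ1=0.0° → target in arm frame (0.0283, -0.0264)
  A=0.1617, B=-0.2198, C=(l²−L²−A²−y'²−z²)/(2L)=0.0535
  θ1 = atan2(B,A) + arccos(C/0.2729) = 0.4369
arm 2 (φ=120.0°): x'=-0.0370, y'=-0.0113
  A cos θ + B sin θ = C:  0.2270·cos θ + -0.2198·sin θ = -0.0499
  θ2 = atan2(B,A) + arccos(C/0.3160) = 0.9601
rotate P by −φ3: (0.0087, 0.0377, -0.2198)
  A=0.1813, B=-0.2198, C=(l²−L²−A²−y'²−z²)/(2L)=0.0225
  √(A²+B²)=0.2849;  θ3 = -0.8811+1.4917 ≈ 0.6106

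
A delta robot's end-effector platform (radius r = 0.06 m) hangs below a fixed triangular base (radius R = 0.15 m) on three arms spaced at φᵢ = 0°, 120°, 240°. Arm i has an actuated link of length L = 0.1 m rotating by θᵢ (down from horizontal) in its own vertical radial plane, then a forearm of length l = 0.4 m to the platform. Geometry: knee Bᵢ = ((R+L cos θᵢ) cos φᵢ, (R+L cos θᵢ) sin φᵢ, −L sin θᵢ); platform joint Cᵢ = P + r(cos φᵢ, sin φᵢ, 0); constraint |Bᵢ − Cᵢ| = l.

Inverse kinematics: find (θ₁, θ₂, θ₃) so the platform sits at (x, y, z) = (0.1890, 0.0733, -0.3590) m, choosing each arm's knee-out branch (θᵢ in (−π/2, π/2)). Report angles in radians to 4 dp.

θ₁ = -0.3490, θ₂ = 0.7854, θ₃ = 1.3089

rotate P by −φ1: (0.1890, 0.0733, -0.3590)
  e−x'=-0.0990;  (l²−L²−(e−x')²−y'²−z²)/2L = 0.0297
  θ1 = atan2(B,A) + arccos(C/0.3724) = -0.3490
arm 2 (φ=120.0°): x'=-0.0310, y'=-0.2003
  e−x'=0.1210;  (l²−L²−(e−x')²−y'²−z²)/2L = -0.1683
  γ=atan2(-0.3590,0.1210)=-1.2457;  ψ=arccos(-0.4442)=2.0311;  θ2=γ+ψ≈0.7854
φ3=240.0° → target in arm frame (-0.1580, 0.1270)
  A cos θ + B sin θ = C:  0.2480·cos θ + -0.3590·sin θ = -0.2826
  √(A²+B²)=0.4363;  θ3 = -0.9663+2.2752 ≈ 1.3089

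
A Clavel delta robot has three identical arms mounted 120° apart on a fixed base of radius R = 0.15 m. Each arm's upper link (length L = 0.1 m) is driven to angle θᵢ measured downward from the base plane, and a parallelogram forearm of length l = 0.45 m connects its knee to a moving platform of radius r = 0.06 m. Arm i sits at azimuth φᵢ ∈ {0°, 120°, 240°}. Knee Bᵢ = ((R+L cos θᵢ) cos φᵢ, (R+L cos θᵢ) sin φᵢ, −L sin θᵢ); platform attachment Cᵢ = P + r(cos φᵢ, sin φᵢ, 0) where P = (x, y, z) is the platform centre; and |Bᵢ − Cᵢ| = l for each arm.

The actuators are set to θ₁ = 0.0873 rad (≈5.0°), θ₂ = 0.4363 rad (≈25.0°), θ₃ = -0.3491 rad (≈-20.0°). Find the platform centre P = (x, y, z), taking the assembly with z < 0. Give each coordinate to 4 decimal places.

arm 1 at φ=0.0°: e+L cos θ1 = 0.1896;  S1 = (0.1896, 0.0000, -0.0087)
S2 = (0.1806·cos120.0°, 0.1806·sin120.0°, -0.0423) = (-0.0903, 0.1564, -0.0423)
arm 3 at φ=240.0°: e+L cos θ3 = 0.1840;  S3 = (-0.0920, -0.1593, 0.0342)
subtract pairs → two planes through P
linear system: -0.5599x+0.3129y = -0.0016−-0.0671z; -0.5632x+-0.3186y = -0.0010−0.0858z
det = 0.3546;  x = 0.0024+0.0155z,  y = -0.0010+0.2421z
quadratic in z: (1.0588)z²+(0.0112)z+(-0.1674)=0, √Δ=0.8420 → z ∈ {-0.4029, 0.3923}; z = -0.4029 (taking z<0)
x = -0.0039, y = -0.0985

(-0.0039, -0.0985, -0.4029)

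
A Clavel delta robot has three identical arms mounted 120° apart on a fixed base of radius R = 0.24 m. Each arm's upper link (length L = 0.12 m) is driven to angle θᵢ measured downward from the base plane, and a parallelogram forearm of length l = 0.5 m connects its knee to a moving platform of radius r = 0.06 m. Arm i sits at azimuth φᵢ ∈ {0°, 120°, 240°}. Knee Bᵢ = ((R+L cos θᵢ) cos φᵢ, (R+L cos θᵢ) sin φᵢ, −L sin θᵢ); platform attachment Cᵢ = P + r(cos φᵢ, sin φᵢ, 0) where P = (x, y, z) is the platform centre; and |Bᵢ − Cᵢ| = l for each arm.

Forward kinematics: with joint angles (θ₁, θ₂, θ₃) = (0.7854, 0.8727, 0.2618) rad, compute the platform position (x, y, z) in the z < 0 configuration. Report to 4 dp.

O1 = (0.2649·cos0.0°, 0.2649·sin0.0°, -0.0849) = (0.2649, 0.0000, -0.0849)
φ2=120.0°: virtual centre (-0.1286, 0.2227, -0.0919), radius l
O3 = (0.2959·cos240.0°, 0.2959·sin240.0°, -0.0311) = (-0.1480, -0.2563, -0.0311)
subtract pairs → two planes through P
plane₁₂: -0.7868x+0.4454y+-0.0142z = -0.0028
Cramer: x(z) = -0.0046+0.0527z;  y(z) = -0.0144+0.1250z
sphere 1 gives Az²+Bz+C=0 with A=1.0184, B=0.1377, C=-0.1700;  B²−4AC=0.7114;  roots -0.4817, 0.3465;  negative root z = -0.4817
x = -0.0300, y = -0.0746

(-0.0300, -0.0746, -0.4817)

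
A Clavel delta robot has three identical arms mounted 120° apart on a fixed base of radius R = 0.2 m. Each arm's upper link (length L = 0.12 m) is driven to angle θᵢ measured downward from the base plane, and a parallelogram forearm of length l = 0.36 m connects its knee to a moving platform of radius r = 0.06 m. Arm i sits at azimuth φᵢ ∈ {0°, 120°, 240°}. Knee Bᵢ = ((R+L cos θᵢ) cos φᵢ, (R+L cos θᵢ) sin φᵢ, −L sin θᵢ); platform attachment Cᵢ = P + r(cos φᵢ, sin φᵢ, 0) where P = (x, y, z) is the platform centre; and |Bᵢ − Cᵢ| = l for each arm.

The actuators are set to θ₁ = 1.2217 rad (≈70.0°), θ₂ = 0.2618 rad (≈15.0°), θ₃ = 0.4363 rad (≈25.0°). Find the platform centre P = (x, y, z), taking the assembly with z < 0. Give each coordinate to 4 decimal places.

arm 1 at φ=0.0°: e+L cos θ1 = 0.1810;  centre 1 = (0.1810, 0.0000, -0.1128)
centre 2 = (0.2559·cos120.0°, 0.2559·sin120.0°, -0.0311) = (-0.1280, 0.2216, -0.0311)
centre 3 = (0.2488·cos240.0°, 0.2488·sin240.0°, -0.0507) = (-0.1244, -0.2154, -0.0507)
eliminate P² terms by subtracting sphere 1 from 2 and 3
[-0.6180 0.4433 0.1634]·P = 0.0210;  [-0.6109 -0.4309 0.1241]·P = 0.0190
Cramer: x(z) = -0.0325+0.2335z;  y(z) = 0.0020-0.0431z
sphere 1 gives Az²+Bz+C=0 with A=1.0564, B=0.1256, C=-0.0713;  B²−4AC=0.3170;  roots -0.3260, 0.2070;  negative root z = -0.3260
x = -0.1086, y = 0.0161

(-0.1086, 0.0161, -0.3260)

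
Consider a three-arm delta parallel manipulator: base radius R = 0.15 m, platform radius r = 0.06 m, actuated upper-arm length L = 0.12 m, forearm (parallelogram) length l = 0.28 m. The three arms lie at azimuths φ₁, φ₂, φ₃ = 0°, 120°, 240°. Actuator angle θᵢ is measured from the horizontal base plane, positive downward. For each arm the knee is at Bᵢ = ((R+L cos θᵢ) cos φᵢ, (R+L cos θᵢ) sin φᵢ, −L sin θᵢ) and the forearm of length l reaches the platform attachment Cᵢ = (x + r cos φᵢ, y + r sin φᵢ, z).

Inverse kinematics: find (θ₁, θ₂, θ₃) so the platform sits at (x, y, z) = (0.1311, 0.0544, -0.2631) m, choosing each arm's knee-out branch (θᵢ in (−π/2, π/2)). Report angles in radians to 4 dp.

θ₁ = 0.0001, θ₂ = 0.9598, θ₃ = 1.3964

rotate P by −φ1: (0.1311, 0.0544, -0.2631)
  A cos θ + B sin θ = C:  -0.0411·cos θ + -0.2631·sin θ = -0.0411
  √(A²+B²)=0.2663;  θ1 = -1.7258+1.7259 ≈ 0.0001
rotate P by −φ2: (-0.0184, -0.1407, -0.2631)
  A=0.1084, B=-0.2631, C=(l²−L²−A²−y'²−z²)/(2L)=-0.1533
  √(A²+B²)=0.2846;  θ2 = -1.1799+2.1396 ≈ 0.9598
φ3=240.0° → target in arm frame (-0.1127, 0.0863)
  A=0.2027, B=-0.2631, C=(l²−L²−A²−y'²−z²)/(2L)=-0.2239
  θ3 = atan2(B,A) + arccos(C/0.3321) = 1.3964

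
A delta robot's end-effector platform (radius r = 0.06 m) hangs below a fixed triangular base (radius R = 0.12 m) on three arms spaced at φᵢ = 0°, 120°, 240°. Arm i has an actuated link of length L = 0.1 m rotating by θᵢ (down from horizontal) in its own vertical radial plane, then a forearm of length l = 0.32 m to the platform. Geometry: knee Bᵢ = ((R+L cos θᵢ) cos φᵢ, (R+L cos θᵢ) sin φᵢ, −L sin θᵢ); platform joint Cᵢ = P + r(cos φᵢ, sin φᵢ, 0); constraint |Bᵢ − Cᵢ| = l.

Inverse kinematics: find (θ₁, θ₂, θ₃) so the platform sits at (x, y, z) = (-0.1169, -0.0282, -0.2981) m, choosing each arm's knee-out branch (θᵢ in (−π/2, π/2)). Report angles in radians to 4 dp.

arm 1 (φ=0.0°): x'=-0.1169, y'=-0.0282
  A cos θ + B sin θ = C:  0.1769·cos θ + -0.2981·sin θ = -0.1428
  √(A²+B²)=0.3466;  θ1 = -1.0352+1.9953 ≈ 0.9601
rotate P by −φ2: (0.0340, 0.1153, -0.2981)
  A cos θ + B sin θ = C:  0.0260·cos θ + -0.2981·sin θ = -0.0522
  √(A²+B²)=0.2992;  θ2 = -1.4839+1.7462 ≈ 0.2623
arm 3 (φ=240.0°): x'=0.0829, y'=-0.0871
  A cos θ + B sin θ = C:  -0.0229·cos θ + -0.2981·sin θ = -0.0229
  √(A²+B²)=0.2990;  θ3 = -1.6474+1.6475 ≈ 0.0001

θ₁ = 0.9601, θ₂ = 0.2623, θ₃ = 0.0001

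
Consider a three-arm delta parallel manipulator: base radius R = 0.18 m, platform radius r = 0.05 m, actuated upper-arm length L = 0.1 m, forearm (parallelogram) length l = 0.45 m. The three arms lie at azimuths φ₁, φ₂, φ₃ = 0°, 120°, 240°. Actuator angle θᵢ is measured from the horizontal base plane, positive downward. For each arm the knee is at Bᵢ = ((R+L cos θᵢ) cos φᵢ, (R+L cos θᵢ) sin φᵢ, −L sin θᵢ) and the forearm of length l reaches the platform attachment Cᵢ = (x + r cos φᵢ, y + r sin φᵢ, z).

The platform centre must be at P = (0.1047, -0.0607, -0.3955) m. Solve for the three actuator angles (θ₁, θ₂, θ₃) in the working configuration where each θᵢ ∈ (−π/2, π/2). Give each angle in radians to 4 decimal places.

θ₁ = -0.3483, θ₂ = 0.7858, θ₃ = 0.2619

φ1=0.0° → target in arm frame (0.1047, -0.0607)
  A cos θ + B sin θ = C:  0.0253·cos θ + -0.3955·sin θ = 0.1588
  √(A²+B²)=0.3963;  θ1 = -1.5069+1.1586 ≈ -0.3483
φ2=120.0° → target in arm frame (-0.1049, -0.0603)
  e−x'=0.2349;  (l²−L²−(e−x')²−y'²−z²)/2L = -0.1137
  √(A²+B²)=0.4600;  θ2 = -1.0348+1.8206 ≈ 0.7858
φ3=240.0° → target in arm frame (0.0002, 0.1210)
  e−x'=0.1298;  (l²−L²−(e−x')²−y'²−z²)/2L = 0.0229
  θ3 = atan2(B,A) + arccos(C/0.4162) = 0.2619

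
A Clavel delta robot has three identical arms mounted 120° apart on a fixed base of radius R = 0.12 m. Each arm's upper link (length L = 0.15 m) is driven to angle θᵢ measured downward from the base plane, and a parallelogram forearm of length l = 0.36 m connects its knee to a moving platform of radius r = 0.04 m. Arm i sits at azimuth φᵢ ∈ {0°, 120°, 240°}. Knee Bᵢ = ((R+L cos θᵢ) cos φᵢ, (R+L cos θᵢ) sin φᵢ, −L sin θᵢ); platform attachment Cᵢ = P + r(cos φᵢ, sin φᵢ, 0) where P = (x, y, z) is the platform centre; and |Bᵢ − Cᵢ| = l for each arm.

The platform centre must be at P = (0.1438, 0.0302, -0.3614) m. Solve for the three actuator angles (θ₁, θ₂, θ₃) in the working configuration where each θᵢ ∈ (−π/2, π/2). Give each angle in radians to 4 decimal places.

θ₁ = 0.0870, θ₂ = 0.8728, θ₃ = 1.0472

arm 1 (φ=0.0°): x'=0.1438, y'=0.0302
  e−x'=-0.0638;  (l²−L²−(e−x')²−y'²−z²)/2L = -0.0950
  √(A²+B²)=0.3670;  θ1 = -1.7455+1.8326 ≈ 0.0870
arm 2 (φ=120.0°): x'=-0.0457, y'=-0.1396
  A=0.1257, B=-0.3614, C=(l²−L²−A²−y'²−z²)/(2L)=-0.1961
  θ2 = atan2(B,A) + arccos(C/0.3827) = 0.8728
rotate P by −φ3: (-0.0981, 0.1094, -0.3614)
  e−x'=0.1781;  (l²−L²−(e−x')²−y'²−z²)/2L = -0.2240
  γ=atan2(-0.3614,0.1781)=-1.1130;  ψ=arccos(-0.5559)=2.1602;  θ3=γ+ψ≈1.0472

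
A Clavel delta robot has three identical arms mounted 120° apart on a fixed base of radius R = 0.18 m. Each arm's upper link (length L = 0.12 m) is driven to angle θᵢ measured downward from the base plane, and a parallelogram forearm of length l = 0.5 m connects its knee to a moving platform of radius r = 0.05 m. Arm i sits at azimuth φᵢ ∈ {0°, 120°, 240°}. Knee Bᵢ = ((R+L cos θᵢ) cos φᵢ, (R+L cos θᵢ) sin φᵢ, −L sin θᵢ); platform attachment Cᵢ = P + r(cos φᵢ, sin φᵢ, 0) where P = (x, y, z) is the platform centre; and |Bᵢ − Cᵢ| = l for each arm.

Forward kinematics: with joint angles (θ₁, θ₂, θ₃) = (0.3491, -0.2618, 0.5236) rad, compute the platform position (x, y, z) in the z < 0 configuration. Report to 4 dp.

(-0.0303, 0.1014, -0.4474)

O1 = (0.2428·cos0.0°, 0.2428·sin0.0°, -0.0410) = (0.2428, 0.0000, -0.0410)
O2 = (0.2459·cos120.0°, 0.2459·sin120.0°, 0.0311) = (-0.1230, 0.2130, 0.0311)
φ3=240.0°: virtual centre (-0.1170, -0.2026, -0.0600), radius l
subtract pairs → two planes through P
linear system: -0.7314x+0.4259y = 0.0008−0.1442z; -0.7194x+-0.4052y = -0.0023−-0.0379z
Cramer: x(z) = 0.0011+0.0701z;  y(z) = 0.0038-0.2181z
quadratic in z: (1.0525)z²+(0.0465)z+(-0.1899)=0, √Δ=0.8953 → z ∈ {-0.4474, 0.4032}; z = -0.4474 (taking z<0)
x = -0.0303, y = 0.1014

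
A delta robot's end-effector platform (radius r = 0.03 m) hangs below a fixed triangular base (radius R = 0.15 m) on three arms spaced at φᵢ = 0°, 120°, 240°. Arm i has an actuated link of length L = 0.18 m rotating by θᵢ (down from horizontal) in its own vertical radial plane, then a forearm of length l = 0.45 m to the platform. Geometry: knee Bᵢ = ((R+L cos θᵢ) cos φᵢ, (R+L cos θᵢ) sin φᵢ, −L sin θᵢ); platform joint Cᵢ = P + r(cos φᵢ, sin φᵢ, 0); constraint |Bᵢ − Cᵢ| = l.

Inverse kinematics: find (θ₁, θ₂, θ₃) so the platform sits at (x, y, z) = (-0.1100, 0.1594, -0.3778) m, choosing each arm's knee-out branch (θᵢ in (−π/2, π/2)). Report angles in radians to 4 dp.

φ1=0.0° → target in arm frame (-0.1100, 0.1594)
  A=0.2300, B=-0.3778, C=(l²−L²−A²−y'²−z²)/(2L)=-0.1415
  γ=atan2(-0.3778,0.2300)=-1.0239;  ψ=arccos(-0.3199)=1.8964;  θ1=γ+ψ≈0.8725
rotate P by −φ2: (0.1930, 0.0156, -0.3778)
  A=-0.0730, B=-0.3778, C=(l²−L²−A²−y'²−z²)/(2L)=0.0605
  θ2 = atan2(B,A) + arccos(C/0.3848) = -0.3489
φ3=240.0° → target in arm frame (-0.0830, -0.1750)
  A=0.2030, B=-0.3778, C=(l²−L²−A²−y'²−z²)/(2L)=-0.1235
  γ=atan2(-0.3778,0.2030)=-1.0776;  ψ=arccos(-0.2880)=1.8630;  θ3=γ+ψ≈0.7853

θ₁ = 0.8725, θ₂ = -0.3489, θ₃ = 0.7853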